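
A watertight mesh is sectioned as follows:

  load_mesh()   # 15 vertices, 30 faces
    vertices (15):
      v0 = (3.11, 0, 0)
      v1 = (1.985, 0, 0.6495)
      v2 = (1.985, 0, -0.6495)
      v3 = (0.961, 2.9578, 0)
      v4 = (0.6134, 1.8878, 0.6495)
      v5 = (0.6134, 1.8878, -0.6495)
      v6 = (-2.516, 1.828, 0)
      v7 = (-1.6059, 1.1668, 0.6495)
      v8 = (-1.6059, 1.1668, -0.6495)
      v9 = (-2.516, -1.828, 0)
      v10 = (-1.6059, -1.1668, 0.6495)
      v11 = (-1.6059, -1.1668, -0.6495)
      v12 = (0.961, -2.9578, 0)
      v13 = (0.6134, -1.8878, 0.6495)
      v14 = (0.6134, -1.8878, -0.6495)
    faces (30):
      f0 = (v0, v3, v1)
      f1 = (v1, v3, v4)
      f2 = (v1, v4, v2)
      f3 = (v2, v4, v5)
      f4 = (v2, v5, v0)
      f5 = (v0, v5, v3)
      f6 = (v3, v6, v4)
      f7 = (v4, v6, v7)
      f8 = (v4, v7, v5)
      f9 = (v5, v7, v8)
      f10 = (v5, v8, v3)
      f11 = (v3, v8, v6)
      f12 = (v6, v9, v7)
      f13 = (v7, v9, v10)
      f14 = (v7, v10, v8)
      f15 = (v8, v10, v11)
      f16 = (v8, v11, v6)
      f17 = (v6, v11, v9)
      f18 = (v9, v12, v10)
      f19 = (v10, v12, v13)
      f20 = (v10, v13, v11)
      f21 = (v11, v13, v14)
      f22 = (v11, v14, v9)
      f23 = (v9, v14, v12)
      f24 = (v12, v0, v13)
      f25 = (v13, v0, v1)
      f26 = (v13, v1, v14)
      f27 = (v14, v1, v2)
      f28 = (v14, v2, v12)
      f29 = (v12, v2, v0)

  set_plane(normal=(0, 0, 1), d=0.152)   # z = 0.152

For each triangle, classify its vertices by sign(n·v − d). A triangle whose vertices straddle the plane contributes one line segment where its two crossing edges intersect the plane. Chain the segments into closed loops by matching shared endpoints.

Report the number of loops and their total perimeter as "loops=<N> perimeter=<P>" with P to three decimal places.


loops=2 perimeter=28.400

Straddling triangles (20 of 30):
  (v0,v3,v1) [--+] → (1.20064, 2.2656, 0.152)–(2.84672, 0, 0.152)  len=2.8004
  (v1,v3,v4) [+-+] → (1.20064, 2.2656, 0.152)–(0.879653, 2.70739, 0.152)  len=0.5461
  (v1,v4,v2) [++-] → (1.1387, 1.1648, 0.152)–(1.985, 0, 0.152)  len=1.4398
  (v2,v4,v5) [-+-] → (1.1387, 1.1648, 0.152)–(0.6134, 1.8878, 0.152)  len=0.8937
  (v3,v6,v4) [--+] → (-1.78364, 1.84199, 0.152)–(0.879653, 2.70739, 0.152)  len=2.8004
  (v4,v6,v7) [+-+] → (-1.78364, 1.84199, 0.152)–(-2.30301, 1.67326, 0.152)  len=0.5461
  (v4,v7,v5) [++-] → (-0.755937, 1.44293, 0.152)–(0.6134, 1.8878, 0.152)  len=1.4398
  (v5,v7,v8) [-+-] → (-0.755937, 1.44293, 0.152)–(-1.6059, 1.1668, 0.152)  len=0.8937
  (v6,v9,v7) [--+] → (-2.30301, -1.12714, 0.152)–(-2.30301, 1.67326, 0.152)  len=2.8004
  (v7,v9,v10) [+-+] → (-2.30301, -1.12714, 0.152)–(-2.30301, -1.67326, 0.152)  len=0.5461
  (v7,v10,v8) [++-] → (-1.6059, -0.273062, 0.152)–(-1.6059, 1.1668, 0.152)  len=1.4399
  (v8,v10,v11) [-+-] → (-1.6059, -0.273062, 0.152)–(-1.6059, -1.1668, 0.152)  len=0.8937
  (v9,v12,v10) [--+] → (0.360278, -2.53866, 0.152)–(-2.30301, -1.67326, 0.152)  len=2.8004
  (v10,v12,v13) [+-+] → (0.360278, -2.53866, 0.152)–(0.879653, -2.70739, 0.152)  len=0.5461
  (v10,v13,v11) [++-] → (-0.236563, -1.61167, 0.152)–(-1.6059, -1.1668, 0.152)  len=1.4398
  (v11,v13,v14) [-+-] → (-0.236563, -1.61167, 0.152)–(0.6134, -1.8878, 0.152)  len=0.8937
  (v12,v0,v13) [--+] → (2.52573, -0.441795, 0.152)–(0.879653, -2.70739, 0.152)  len=2.8004
  (v13,v0,v1) [+-+] → (2.52573, -0.441795, 0.152)–(2.84672, 0, 0.152)  len=0.5461
  (v13,v1,v14) [++-] → (1.4597, -0.723003, 0.152)–(0.6134, -1.8878, 0.152)  len=1.4398
  (v14,v1,v2) [-+-] → (1.4597, -0.723003, 0.152)–(1.985, 0, 0.152)  len=0.8937

Chained into 2 loop(s):
  loop 1: 10 segments, perimeter = 16.7325
  loop 2: 10 segments, perimeter = 11.6675
Total perimeter = 28.400


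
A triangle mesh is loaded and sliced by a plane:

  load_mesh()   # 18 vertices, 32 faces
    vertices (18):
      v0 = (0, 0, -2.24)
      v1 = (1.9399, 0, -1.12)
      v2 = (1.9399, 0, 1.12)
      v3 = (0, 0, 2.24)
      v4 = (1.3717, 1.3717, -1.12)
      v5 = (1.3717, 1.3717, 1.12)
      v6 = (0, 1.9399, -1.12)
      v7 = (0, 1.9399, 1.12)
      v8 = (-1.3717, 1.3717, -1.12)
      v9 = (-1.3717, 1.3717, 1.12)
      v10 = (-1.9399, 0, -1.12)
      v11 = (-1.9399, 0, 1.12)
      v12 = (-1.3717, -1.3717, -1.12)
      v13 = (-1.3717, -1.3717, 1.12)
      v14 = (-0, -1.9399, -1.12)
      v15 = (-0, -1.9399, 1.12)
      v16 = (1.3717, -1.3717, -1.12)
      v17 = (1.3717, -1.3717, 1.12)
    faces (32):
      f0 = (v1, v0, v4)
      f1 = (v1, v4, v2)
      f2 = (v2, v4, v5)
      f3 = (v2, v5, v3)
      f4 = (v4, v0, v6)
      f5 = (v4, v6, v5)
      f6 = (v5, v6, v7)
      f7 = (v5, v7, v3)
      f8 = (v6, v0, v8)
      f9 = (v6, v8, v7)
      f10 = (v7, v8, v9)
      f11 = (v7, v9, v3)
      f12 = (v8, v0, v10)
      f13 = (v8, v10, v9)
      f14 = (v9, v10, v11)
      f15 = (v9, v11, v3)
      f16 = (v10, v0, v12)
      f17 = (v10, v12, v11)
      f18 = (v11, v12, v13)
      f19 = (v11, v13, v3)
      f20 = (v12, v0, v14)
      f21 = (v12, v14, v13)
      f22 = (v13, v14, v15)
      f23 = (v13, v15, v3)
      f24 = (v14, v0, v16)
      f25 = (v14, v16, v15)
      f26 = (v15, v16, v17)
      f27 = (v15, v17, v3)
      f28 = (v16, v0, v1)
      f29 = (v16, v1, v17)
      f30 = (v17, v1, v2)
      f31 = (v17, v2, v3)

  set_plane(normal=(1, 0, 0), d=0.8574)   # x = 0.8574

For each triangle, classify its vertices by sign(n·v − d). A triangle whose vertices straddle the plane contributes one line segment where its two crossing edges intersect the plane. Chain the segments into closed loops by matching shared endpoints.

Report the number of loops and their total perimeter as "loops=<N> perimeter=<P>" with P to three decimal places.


Straddling triangles (12 of 32):
  (v1,v0,v4) [+-+] → (0.8574, 0, -1.74498)–(0.8574, 0.8574, -1.53993)  len=0.8816
  (v2,v5,v3) [++-] → (0.8574, 0.8574, 1.53993)–(0.8574, 0, 1.74498)  len=0.8816
  (v4,v0,v6) [+--] → (0.8574, 0.8574, -1.53993)–(0.8574, 1.58474, -1.12)  len=0.8399
  (v4,v6,v5) [+-+] → (0.8574, 1.58474, -1.12)–(0.8574, 1.58474, 0.280143)  len=1.4001
  (v5,v6,v7) [+--] → (0.8574, 1.58474, 0.280143)–(0.8574, 1.58474, 1.12)  len=0.8399
  (v5,v7,v3) [+--] → (0.8574, 1.58474, 1.12)–(0.8574, 0.8574, 1.53993)  len=0.8399
  (v14,v0,v16) [--+] → (0.8574, -0.8574, -1.53993)–(0.8574, -1.58474, -1.12)  len=0.8399
  (v14,v16,v15) [-+-] → (0.8574, -1.58474, -1.12)–(0.8574, -1.58474, -0.280143)  len=0.8399
  (v15,v16,v17) [-++] → (0.8574, -1.58474, -0.280143)–(0.8574, -1.58474, 1.12)  len=1.4001
  (v15,v17,v3) [-+-] → (0.8574, -1.58474, 1.12)–(0.8574, -0.8574, 1.53993)  len=0.8399
  (v16,v0,v1) [+-+] → (0.8574, -0.8574, -1.53993)–(0.8574, 0, -1.74498)  len=0.8816
  (v17,v2,v3) [++-] → (0.8574, 0, 1.74498)–(0.8574, -0.8574, 1.53993)  len=0.8816

Chained into 1 loop(s):
  loop 1: 12 segments, perimeter = 11.3657
Total perimeter = 11.366

loops=1 perimeter=11.366


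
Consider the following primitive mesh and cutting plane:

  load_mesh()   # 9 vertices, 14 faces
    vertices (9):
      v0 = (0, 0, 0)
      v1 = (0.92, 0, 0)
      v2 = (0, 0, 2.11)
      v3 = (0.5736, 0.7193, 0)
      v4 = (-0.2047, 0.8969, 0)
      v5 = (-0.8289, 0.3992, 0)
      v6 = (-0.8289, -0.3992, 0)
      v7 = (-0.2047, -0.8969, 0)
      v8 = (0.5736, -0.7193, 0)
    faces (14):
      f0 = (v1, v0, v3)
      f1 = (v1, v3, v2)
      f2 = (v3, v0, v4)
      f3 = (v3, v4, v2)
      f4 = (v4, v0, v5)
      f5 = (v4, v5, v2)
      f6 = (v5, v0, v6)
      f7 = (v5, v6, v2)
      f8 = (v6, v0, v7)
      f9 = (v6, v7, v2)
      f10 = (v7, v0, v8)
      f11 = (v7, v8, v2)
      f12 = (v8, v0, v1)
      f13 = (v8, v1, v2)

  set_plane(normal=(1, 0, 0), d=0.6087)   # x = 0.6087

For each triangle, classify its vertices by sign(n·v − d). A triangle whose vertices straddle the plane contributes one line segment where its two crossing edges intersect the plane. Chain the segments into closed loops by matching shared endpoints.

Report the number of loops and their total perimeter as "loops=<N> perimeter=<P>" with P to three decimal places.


loops=1 perimeter=3.219

Straddling triangles (4 of 14):
  (v1,v0,v3) [+--] → (0.6087, 0, 0)–(0.6087, 0.646415, 0)  len=0.6464
  (v1,v3,v2) [+--] → (0.6087, 0.646415, 0)–(0.6087, 0, 0.71396)  len=0.9631
  (v8,v0,v1) [--+] → (0.6087, 0, 0)–(0.6087, -0.646415, 0)  len=0.6464
  (v8,v1,v2) [-+-] → (0.6087, -0.646415, 0)–(0.6087, 0, 0.71396)  len=0.9631

Chained into 1 loop(s):
  loop 1: 4 segments, perimeter = 3.2191
Total perimeter = 3.219


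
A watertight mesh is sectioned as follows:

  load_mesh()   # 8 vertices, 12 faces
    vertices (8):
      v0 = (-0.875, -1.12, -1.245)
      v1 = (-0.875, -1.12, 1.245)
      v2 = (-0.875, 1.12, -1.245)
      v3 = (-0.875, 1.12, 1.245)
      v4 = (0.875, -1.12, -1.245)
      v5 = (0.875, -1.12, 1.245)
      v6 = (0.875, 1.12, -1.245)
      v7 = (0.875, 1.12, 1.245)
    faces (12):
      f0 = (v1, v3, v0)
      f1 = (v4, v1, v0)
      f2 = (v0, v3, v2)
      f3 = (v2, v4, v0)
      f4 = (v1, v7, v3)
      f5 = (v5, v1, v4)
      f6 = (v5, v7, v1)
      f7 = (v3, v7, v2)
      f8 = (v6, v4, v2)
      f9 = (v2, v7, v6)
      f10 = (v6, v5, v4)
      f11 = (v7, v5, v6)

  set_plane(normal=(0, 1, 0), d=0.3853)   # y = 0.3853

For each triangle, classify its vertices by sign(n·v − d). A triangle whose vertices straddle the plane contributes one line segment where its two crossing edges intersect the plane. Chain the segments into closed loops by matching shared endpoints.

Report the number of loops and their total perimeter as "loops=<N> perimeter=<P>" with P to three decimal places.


loops=1 perimeter=8.480

Straddling triangles (8 of 12):
  (v1,v3,v0) [-+-] → (-0.875, 0.3853, 1.245)–(-0.875, 0.3853, 0.428302)  len=0.8167
  (v0,v3,v2) [-++] → (-0.875, 0.3853, 0.428302)–(-0.875, 0.3853, -1.245)  len=1.6733
  (v2,v4,v0) [+--] → (-0.301016, 0.3853, -1.245)–(-0.875, 0.3853, -1.245)  len=0.5740
  (v1,v7,v3) [-++] → (0.301016, 0.3853, 1.245)–(-0.875, 0.3853, 1.245)  len=1.1760
  (v5,v7,v1) [-+-] → (0.875, 0.3853, 1.245)–(0.301016, 0.3853, 1.245)  len=0.5740
  (v6,v4,v2) [+-+] → (0.875, 0.3853, -1.245)–(-0.301016, 0.3853, -1.245)  len=1.1760
  (v6,v5,v4) [+--] → (0.875, 0.3853, -0.428302)–(0.875, 0.3853, -1.245)  len=0.8167
  (v7,v5,v6) [+-+] → (0.875, 0.3853, 1.245)–(0.875, 0.3853, -0.428302)  len=1.6733

Chained into 1 loop(s):
  loop 1: 8 segments, perimeter = 8.4800
Total perimeter = 8.480


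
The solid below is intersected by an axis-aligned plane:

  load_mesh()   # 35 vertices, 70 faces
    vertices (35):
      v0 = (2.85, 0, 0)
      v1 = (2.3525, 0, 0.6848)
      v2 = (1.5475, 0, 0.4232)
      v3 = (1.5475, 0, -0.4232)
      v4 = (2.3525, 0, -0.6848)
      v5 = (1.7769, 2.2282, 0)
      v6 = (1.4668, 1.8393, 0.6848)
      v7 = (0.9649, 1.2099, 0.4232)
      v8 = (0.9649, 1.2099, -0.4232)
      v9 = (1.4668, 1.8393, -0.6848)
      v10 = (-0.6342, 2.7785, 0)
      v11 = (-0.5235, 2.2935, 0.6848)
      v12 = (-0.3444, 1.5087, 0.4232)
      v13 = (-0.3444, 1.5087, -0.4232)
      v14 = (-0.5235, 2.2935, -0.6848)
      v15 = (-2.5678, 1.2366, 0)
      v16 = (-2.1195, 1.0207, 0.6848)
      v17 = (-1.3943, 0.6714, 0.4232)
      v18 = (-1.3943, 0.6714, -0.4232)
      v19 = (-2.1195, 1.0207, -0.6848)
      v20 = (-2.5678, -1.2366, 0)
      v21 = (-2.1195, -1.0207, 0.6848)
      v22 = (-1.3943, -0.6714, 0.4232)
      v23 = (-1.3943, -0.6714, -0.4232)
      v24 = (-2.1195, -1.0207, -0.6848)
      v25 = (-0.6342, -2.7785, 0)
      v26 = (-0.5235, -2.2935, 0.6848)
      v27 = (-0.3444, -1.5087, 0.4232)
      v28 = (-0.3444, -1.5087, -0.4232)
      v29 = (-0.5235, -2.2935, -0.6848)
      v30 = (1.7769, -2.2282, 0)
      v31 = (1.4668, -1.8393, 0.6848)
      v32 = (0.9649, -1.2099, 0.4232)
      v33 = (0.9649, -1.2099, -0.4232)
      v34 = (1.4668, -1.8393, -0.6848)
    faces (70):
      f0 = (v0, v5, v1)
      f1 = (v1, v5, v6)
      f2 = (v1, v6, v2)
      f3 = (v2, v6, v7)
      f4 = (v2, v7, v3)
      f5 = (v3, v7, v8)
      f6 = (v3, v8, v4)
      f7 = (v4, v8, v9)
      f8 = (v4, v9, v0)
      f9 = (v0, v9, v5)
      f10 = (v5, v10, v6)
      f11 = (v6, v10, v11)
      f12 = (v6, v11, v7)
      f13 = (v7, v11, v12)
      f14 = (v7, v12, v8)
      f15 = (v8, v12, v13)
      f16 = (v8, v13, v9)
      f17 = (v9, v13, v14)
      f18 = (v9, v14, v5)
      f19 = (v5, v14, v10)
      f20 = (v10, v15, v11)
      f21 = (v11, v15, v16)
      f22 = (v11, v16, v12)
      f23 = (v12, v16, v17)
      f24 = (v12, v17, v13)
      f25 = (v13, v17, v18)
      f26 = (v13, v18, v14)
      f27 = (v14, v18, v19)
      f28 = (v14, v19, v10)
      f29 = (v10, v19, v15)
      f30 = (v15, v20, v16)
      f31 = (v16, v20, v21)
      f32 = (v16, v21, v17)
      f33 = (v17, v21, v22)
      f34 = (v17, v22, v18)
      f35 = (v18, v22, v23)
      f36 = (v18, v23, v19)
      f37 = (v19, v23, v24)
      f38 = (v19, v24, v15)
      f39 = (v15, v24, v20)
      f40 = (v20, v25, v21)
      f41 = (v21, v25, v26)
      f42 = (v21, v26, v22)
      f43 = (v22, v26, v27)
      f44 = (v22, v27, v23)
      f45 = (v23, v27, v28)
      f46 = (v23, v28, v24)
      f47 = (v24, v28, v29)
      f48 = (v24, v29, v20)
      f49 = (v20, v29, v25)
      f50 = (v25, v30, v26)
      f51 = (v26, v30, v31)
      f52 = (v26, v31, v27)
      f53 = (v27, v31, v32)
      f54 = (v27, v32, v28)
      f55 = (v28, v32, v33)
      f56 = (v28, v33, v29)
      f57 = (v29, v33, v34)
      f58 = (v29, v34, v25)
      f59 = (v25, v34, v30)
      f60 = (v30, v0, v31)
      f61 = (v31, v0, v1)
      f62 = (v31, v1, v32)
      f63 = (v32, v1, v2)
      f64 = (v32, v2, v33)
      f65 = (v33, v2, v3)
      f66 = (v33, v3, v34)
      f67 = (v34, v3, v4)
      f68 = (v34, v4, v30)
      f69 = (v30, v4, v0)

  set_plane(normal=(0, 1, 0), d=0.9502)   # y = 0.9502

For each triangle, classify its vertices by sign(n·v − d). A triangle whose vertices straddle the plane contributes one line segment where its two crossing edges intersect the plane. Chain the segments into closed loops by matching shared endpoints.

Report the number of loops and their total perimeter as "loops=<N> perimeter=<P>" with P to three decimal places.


loops=2 perimeter=8.930

Straddling triangles (22 of 70):
  (v0,v5,v1) [-+-] → (2.39238, 0.9502, 0)–(2.10704, 0.9502, 0.392772)  len=0.4855
  (v1,v5,v6) [-++] → (2.10704, 0.9502, 0.392772)–(1.89494, 0.9502, 0.6848)  len=0.3609
  (v1,v6,v2) [-+-] → (1.89494, 0.9502, 0.6848)–(1.50581, 0.9502, 0.558345)  len=0.4092
  (v2,v6,v7) [-++] → (1.50581, 0.9502, 0.558345)–(1.08995, 0.9502, 0.4232)  len=0.4373
  (v2,v7,v3) [-+-] → (1.08995, 0.9502, 0.4232)–(1.08995, 0.9502, 0.241524)  len=0.1817
  (v3,v7,v8) [-++] → (1.08995, 0.9502, 0.241524)–(1.08995, 0.9502, -0.4232)  len=0.6647
  (v3,v8,v4) [-+-] → (1.08995, 0.9502, -0.4232)–(1.26274, 0.9502, -0.479351)  len=0.1817
  (v4,v8,v9) [-++] → (1.26274, 0.9502, -0.479351)–(1.89494, 0.9502, -0.6848)  len=0.6647
  (v4,v9,v0) [-+-] → (1.89494, 0.9502, -0.6848)–(2.13543, 0.9502, -0.353774)  len=0.4092
  (v0,v9,v5) [-++] → (2.13543, 0.9502, -0.353774)–(2.39238, 0.9502, 0)  len=0.4372
  (v12,v16,v17) [++-] → (-1.97313, 0.9502, 0.632001)–(-1.04471, 0.9502, 0.4232)  len=0.9516
  (v12,v17,v13) [+-+] → (-1.04471, 0.9502, 0.4232)–(-1.04471, 0.9502, 0.14137)  len=0.2818
  (v13,v17,v18) [+--] → (-1.04471, 0.9502, 0.14137)–(-1.04471, 0.9502, -0.4232)  len=0.5646
  (v13,v18,v14) [+-+] → (-1.04471, 0.9502, -0.4232)–(-1.24463, 0.9502, -0.468163)  len=0.2049
  (v14,v18,v19) [+-+] → (-1.24463, 0.9502, -0.468163)–(-1.97313, 0.9502, -0.632001)  len=0.7467
  (v15,v20,v16) [+-+] → (-2.5678, 0.9502, 0)–(-2.1335, 0.9502, 0.663412)  len=0.7929
  (v16,v20,v21) [+--] → (-2.1335, 0.9502, 0.663412)–(-2.1195, 0.9502, 0.6848)  len=0.0256
  (v16,v21,v17) [+--] → (-2.1195, 0.9502, 0.6848)–(-1.97313, 0.9502, 0.632001)  len=0.1556
  (v18,v23,v19) [--+] → (-2.08929, 0.9502, -0.673901)–(-1.97313, 0.9502, -0.632001)  len=0.1235
  (v19,v23,v24) [+--] → (-2.08929, 0.9502, -0.673901)–(-2.1195, 0.9502, -0.6848)  len=0.0321
  (v19,v24,v15) [+-+] → (-2.1195, 0.9502, -0.6848)–(-2.51092, 0.9502, -0.0868855)  len=0.7146
  (v15,v24,v20) [+--] → (-2.51092, 0.9502, -0.0868855)–(-2.5678, 0.9502, 0)  len=0.1038

Chained into 2 loop(s):
  loop 1: 10 segments, perimeter = 4.2321
  loop 2: 12 segments, perimeter = 4.6978
Total perimeter = 8.930


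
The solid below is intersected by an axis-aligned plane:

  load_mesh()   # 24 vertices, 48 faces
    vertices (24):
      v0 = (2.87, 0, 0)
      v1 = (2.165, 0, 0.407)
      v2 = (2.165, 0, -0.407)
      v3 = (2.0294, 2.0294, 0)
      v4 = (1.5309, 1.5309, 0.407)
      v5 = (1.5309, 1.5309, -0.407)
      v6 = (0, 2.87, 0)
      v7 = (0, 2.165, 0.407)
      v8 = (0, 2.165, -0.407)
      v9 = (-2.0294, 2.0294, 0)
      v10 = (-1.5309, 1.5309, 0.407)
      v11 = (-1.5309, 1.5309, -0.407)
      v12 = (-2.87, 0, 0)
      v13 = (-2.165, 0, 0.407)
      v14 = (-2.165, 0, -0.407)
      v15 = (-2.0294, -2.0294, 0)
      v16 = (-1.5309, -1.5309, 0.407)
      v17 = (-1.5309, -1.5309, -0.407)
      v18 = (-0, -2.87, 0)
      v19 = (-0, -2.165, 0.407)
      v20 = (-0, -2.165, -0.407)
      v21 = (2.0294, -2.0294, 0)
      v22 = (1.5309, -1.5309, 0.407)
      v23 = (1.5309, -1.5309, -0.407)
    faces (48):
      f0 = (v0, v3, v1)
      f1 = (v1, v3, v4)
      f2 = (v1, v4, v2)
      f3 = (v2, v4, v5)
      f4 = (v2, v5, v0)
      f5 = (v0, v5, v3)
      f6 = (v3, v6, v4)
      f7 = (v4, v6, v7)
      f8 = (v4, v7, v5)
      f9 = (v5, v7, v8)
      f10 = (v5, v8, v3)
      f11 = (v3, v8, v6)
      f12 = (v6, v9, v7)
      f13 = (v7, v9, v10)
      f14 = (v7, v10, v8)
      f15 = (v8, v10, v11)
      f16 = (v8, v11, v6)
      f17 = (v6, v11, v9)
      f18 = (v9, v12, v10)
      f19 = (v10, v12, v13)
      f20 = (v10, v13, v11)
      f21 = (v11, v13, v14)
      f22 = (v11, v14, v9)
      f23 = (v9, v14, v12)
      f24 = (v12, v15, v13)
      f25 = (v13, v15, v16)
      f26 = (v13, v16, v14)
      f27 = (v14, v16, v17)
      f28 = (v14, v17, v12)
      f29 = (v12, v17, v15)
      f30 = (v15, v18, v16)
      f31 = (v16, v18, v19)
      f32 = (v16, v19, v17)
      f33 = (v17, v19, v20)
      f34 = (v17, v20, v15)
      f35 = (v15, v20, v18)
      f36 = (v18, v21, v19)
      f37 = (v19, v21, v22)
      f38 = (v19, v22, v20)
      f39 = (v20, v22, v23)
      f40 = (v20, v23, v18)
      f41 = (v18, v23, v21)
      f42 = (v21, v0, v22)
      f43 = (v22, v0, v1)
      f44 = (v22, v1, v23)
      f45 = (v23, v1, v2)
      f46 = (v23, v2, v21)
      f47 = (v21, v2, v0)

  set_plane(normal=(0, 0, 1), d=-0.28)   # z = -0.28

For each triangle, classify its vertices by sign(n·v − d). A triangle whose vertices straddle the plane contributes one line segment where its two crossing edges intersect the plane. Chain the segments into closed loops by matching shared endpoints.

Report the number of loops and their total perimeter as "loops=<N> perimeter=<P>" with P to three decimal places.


loops=2 perimeter=27.859

Straddling triangles (32 of 48):
  (v1,v4,v2) [++-] → (2.06607, 0.23885, -0.28)–(2.165, 0, -0.28)  len=0.2585
  (v2,v4,v5) [-+-] → (2.06607, 0.23885, -0.28)–(1.5309, 1.5309, -0.28)  len=1.3985
  (v2,v5,v0) [--+] → (1.94875, 1.0532, -0.28)–(2.38499, 0, -0.28)  len=1.1400
  (v0,v5,v3) [+-+] → (1.94875, 1.0532, -0.28)–(1.68645, 1.68645, -0.28)  len=0.6854
  (v4,v7,v5) [++-] → (1.29205, 1.62983, -0.28)–(1.5309, 1.5309, -0.28)  len=0.2585
  (v5,v7,v8) [-+-] → (1.29205, 1.62983, -0.28)–(0, 2.165, -0.28)  len=1.3985
  (v5,v8,v3) [--+] → (0.633253, 2.12269, -0.28)–(1.68645, 1.68645, -0.28)  len=1.1400
  (v3,v8,v6) [+-+] → (0.633253, 2.12269, -0.28)–(0, 2.38499, -0.28)  len=0.6854
  (v7,v10,v8) [++-] → (-0.23885, 2.06607, -0.28)–(0, 2.165, -0.28)  len=0.2585
  (v8,v10,v11) [-+-] → (-0.23885, 2.06607, -0.28)–(-1.5309, 1.5309, -0.28)  len=1.3985
  (v8,v11,v6) [--+] → (-1.0532, 1.94875, -0.28)–(0, 2.38499, -0.28)  len=1.1400
  (v6,v11,v9) [+-+] → (-1.0532, 1.94875, -0.28)–(-1.68645, 1.68645, -0.28)  len=0.6854
  (v10,v13,v11) [++-] → (-1.62983, 1.29205, -0.28)–(-1.5309, 1.5309, -0.28)  len=0.2585
  (v11,v13,v14) [-+-] → (-1.62983, 1.29205, -0.28)–(-2.165, 0, -0.28)  len=1.3985
  (v11,v14,v9) [--+] → (-2.12269, 0.633253, -0.28)–(-1.68645, 1.68645, -0.28)  len=1.1400
  (v9,v14,v12) [+-+] → (-2.12269, 0.633253, -0.28)–(-2.38499, 0, -0.28)  len=0.6854
  (v13,v16,v14) [++-] → (-2.06607, -0.23885, -0.28)–(-2.165, 0, -0.28)  len=0.2585
  (v14,v16,v17) [-+-] → (-2.06607, -0.23885, -0.28)–(-1.5309, -1.5309, -0.28)  len=1.3985
  (v14,v17,v12) [--+] → (-1.94875, -1.0532, -0.28)–(-2.38499, 0, -0.28)  len=1.1400
  (v12,v17,v15) [+-+] → (-1.94875, -1.0532, -0.28)–(-1.68645, -1.68645, -0.28)  len=0.6854
  (v16,v19,v17) [++-] → (-1.29205, -1.62983, -0.28)–(-1.5309, -1.5309, -0.28)  len=0.2585
  (v17,v19,v20) [-+-] → (-1.29205, -1.62983, -0.28)–(0, -2.165, -0.28)  len=1.3985
  (v17,v20,v15) [--+] → (-0.633253, -2.12269, -0.28)–(-1.68645, -1.68645, -0.28)  len=1.1400
  (v15,v20,v18) [+-+] → (-0.633253, -2.12269, -0.28)–(0, -2.38499, -0.28)  len=0.6854
  (v19,v22,v20) [++-] → (0.23885, -2.06607, -0.28)–(0, -2.165, -0.28)  len=0.2585
  (v20,v22,v23) [-+-] → (0.23885, -2.06607, -0.28)–(1.5309, -1.5309, -0.28)  len=1.3985
  (v20,v23,v18) [--+] → (1.0532, -1.94875, -0.28)–(0, -2.38499, -0.28)  len=1.1400
  (v18,v23,v21) [+-+] → (1.0532, -1.94875, -0.28)–(1.68645, -1.68645, -0.28)  len=0.6854
  (v22,v1,v23) [++-] → (1.62983, -1.29205, -0.28)–(1.5309, -1.5309, -0.28)  len=0.2585
  (v23,v1,v2) [-+-] → (1.62983, -1.29205, -0.28)–(2.165, 0, -0.28)  len=1.3985
  (v23,v2,v21) [--+] → (2.12269, -0.633253, -0.28)–(1.68645, -1.68645, -0.28)  len=1.1400
  (v21,v2,v0) [+-+] → (2.12269, -0.633253, -0.28)–(2.38499, 0, -0.28)  len=0.6854

Chained into 2 loop(s):
  loop 1: 16 segments, perimeter = 13.2562
  loop 2: 16 segments, perimeter = 14.6032
Total perimeter = 27.859


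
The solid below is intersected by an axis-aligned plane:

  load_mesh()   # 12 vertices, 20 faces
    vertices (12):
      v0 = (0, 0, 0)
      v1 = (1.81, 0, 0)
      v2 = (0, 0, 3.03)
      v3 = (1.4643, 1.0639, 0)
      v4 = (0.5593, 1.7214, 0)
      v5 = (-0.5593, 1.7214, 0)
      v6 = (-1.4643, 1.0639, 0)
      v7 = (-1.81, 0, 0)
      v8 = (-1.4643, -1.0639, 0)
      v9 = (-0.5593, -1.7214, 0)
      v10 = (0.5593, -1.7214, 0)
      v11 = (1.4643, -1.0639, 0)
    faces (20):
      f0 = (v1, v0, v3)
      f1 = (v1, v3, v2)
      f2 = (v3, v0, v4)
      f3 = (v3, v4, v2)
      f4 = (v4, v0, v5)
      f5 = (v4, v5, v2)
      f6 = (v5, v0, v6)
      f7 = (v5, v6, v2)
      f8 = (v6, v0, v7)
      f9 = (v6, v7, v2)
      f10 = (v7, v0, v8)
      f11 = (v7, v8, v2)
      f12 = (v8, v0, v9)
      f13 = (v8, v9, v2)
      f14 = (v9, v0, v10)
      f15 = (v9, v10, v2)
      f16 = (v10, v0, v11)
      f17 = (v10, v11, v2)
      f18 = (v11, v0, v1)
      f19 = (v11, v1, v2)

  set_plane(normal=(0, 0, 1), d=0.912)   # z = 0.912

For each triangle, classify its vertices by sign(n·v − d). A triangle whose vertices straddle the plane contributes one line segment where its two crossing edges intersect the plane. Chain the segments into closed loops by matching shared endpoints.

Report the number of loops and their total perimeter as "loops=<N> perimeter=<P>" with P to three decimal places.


Straddling triangles (10 of 20):
  (v1,v3,v2) [--+] → (1.02356, 0.743677, 0.912)–(1.26521, 0, 0.912)  len=0.7820
  (v3,v4,v2) [--+] → (0.390956, 1.20328, 0.912)–(1.02356, 0.743677, 0.912)  len=0.7819
  (v4,v5,v2) [--+] → (-0.390956, 1.20328, 0.912)–(0.390956, 1.20328, 0.912)  len=0.7819
  (v5,v6,v2) [--+] → (-1.02356, 0.743677, 0.912)–(-0.390956, 1.20328, 0.912)  len=0.7819
  (v6,v7,v2) [--+] → (-1.26521, 0, 0.912)–(-1.02356, 0.743677, 0.912)  len=0.7820
  (v7,v8,v2) [--+] → (-1.02356, -0.743677, 0.912)–(-1.26521, 0, 0.912)  len=0.7820
  (v8,v9,v2) [--+] → (-0.390956, -1.20328, 0.912)–(-1.02356, -0.743677, 0.912)  len=0.7819
  (v9,v10,v2) [--+] → (0.390956, -1.20328, 0.912)–(-0.390956, -1.20328, 0.912)  len=0.7819
  (v10,v11,v2) [--+] → (1.02356, -0.743677, 0.912)–(0.390956, -1.20328, 0.912)  len=0.7819
  (v11,v1,v2) [--+] → (1.26521, 0, 0.912)–(1.02356, -0.743677, 0.912)  len=0.7820

Chained into 1 loop(s):
  loop 1: 10 segments, perimeter = 7.8194
Total perimeter = 7.819

loops=1 perimeter=7.819


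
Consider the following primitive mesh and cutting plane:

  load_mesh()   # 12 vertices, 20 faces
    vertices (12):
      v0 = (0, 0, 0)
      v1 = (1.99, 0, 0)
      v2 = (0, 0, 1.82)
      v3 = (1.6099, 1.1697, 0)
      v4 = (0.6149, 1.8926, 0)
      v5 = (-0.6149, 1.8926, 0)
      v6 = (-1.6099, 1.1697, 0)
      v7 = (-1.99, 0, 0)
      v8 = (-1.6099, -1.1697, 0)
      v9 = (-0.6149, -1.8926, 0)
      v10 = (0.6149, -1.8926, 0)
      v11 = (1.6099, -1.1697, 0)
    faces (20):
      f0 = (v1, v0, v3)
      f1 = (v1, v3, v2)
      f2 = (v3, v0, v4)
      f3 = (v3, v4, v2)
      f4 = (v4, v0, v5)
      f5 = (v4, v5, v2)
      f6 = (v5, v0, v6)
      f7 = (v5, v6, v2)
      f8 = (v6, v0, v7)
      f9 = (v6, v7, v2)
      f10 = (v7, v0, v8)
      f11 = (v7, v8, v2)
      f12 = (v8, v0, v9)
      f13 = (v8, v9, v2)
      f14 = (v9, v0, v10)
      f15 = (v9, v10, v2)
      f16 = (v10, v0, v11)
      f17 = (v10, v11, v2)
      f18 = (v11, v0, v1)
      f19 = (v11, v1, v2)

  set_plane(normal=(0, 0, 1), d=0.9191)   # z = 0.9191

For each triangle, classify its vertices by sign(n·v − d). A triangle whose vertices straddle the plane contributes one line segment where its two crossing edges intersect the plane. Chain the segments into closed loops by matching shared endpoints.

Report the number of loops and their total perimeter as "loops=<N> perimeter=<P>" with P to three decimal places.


Straddling triangles (10 of 20):
  (v1,v3,v2) [--+] → (0.796901, 0.579001, 0.9191)–(0.98505, 0, 0.9191)  len=0.6088
  (v3,v4,v2) [--+] → (0.304376, 0.936837, 0.9191)–(0.796901, 0.579001, 0.9191)  len=0.6088
  (v4,v5,v2) [--+] → (-0.304376, 0.936837, 0.9191)–(0.304376, 0.936837, 0.9191)  len=0.6088
  (v5,v6,v2) [--+] → (-0.796901, 0.579001, 0.9191)–(-0.304376, 0.936837, 0.9191)  len=0.6088
  (v6,v7,v2) [--+] → (-0.98505, 0, 0.9191)–(-0.796901, 0.579001, 0.9191)  len=0.6088
  (v7,v8,v2) [--+] → (-0.796901, -0.579001, 0.9191)–(-0.98505, 0, 0.9191)  len=0.6088
  (v8,v9,v2) [--+] → (-0.304376, -0.936837, 0.9191)–(-0.796901, -0.579001, 0.9191)  len=0.6088
  (v9,v10,v2) [--+] → (0.304376, -0.936837, 0.9191)–(-0.304376, -0.936837, 0.9191)  len=0.6088
  (v10,v11,v2) [--+] → (0.796901, -0.579001, 0.9191)–(0.304376, -0.936837, 0.9191)  len=0.6088
  (v11,v1,v2) [--+] → (0.98505, 0, 0.9191)–(0.796901, -0.579001, 0.9191)  len=0.6088

Chained into 1 loop(s):
  loop 1: 10 segments, perimeter = 6.0879
Total perimeter = 6.088

loops=1 perimeter=6.088


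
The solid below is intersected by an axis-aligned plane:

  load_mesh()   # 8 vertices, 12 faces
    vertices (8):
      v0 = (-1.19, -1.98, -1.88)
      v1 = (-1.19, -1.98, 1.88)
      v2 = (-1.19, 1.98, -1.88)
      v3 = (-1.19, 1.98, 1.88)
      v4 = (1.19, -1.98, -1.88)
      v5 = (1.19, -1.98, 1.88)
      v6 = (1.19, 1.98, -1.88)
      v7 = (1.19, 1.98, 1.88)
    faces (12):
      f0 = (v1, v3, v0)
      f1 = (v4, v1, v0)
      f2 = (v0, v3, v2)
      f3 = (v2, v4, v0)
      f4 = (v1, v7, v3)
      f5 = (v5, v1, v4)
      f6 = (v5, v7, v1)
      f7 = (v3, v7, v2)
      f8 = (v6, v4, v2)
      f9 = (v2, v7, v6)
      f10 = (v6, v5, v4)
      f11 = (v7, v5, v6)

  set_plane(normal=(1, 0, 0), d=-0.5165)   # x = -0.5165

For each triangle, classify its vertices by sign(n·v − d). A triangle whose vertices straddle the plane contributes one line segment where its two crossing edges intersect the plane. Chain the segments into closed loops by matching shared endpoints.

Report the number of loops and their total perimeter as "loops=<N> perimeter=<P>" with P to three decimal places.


Straddling triangles (8 of 12):
  (v4,v1,v0) [+--] → (-0.5165, -1.98, 0.815983)–(-0.5165, -1.98, -1.88)  len=2.6960
  (v2,v4,v0) [-+-] → (-0.5165, 0.859387, -1.88)–(-0.5165, -1.98, -1.88)  len=2.8394
  (v1,v7,v3) [-+-] → (-0.5165, -0.859387, 1.88)–(-0.5165, 1.98, 1.88)  len=2.8394
  (v5,v1,v4) [+-+] → (-0.5165, -1.98, 1.88)–(-0.5165, -1.98, 0.815983)  len=1.0640
  (v5,v7,v1) [++-] → (-0.5165, -0.859387, 1.88)–(-0.5165, -1.98, 1.88)  len=1.1206
  (v3,v7,v2) [-+-] → (-0.5165, 1.98, 1.88)–(-0.5165, 1.98, -0.815983)  len=2.6960
  (v6,v4,v2) [++-] → (-0.5165, 0.859387, -1.88)–(-0.5165, 1.98, -1.88)  len=1.1206
  (v2,v7,v6) [-++] → (-0.5165, 1.98, -0.815983)–(-0.5165, 1.98, -1.88)  len=1.0640

Chained into 1 loop(s):
  loop 1: 8 segments, perimeter = 15.4400
Total perimeter = 15.440

loops=1 perimeter=15.440


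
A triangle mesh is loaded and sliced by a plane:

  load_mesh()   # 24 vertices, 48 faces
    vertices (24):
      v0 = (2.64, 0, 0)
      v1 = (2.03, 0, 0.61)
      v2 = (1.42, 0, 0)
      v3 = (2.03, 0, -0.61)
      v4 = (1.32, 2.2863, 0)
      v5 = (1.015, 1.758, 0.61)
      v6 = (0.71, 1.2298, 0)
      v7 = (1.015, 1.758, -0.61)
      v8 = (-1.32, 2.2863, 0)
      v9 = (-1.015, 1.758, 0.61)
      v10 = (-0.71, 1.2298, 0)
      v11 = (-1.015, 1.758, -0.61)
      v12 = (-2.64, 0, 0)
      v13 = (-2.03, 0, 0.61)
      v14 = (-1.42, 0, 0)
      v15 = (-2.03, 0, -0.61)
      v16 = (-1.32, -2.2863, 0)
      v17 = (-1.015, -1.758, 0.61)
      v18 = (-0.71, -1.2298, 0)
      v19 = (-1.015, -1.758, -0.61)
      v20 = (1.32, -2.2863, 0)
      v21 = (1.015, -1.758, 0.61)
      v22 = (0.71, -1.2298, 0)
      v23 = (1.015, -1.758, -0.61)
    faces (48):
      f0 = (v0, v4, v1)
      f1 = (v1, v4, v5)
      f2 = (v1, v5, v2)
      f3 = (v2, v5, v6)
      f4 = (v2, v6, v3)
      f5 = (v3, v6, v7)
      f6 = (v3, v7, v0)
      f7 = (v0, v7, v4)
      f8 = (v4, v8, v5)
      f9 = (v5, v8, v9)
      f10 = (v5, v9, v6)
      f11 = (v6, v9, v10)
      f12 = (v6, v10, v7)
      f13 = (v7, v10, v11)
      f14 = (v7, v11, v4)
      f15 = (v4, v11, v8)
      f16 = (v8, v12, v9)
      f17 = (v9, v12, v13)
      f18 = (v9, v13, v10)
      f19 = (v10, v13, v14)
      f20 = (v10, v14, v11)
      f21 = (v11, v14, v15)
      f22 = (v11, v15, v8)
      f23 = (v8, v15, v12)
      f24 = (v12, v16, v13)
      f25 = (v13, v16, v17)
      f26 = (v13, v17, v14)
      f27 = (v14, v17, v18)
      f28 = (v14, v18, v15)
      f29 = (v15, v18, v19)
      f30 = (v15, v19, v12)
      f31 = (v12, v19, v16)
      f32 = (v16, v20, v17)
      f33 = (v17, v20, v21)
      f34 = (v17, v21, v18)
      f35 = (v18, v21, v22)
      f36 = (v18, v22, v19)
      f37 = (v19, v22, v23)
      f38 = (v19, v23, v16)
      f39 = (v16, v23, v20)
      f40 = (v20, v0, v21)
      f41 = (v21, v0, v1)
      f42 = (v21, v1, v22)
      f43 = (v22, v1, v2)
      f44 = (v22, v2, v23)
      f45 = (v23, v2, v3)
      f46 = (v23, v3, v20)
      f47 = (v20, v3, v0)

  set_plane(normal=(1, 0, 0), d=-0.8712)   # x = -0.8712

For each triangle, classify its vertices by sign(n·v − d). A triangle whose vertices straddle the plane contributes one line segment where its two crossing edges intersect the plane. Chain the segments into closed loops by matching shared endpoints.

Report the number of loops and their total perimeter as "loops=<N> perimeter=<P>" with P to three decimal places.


Straddling triangles (20 of 48):
  (v4,v8,v5) [+-+] → (-0.8712, 2.2863, 0)–(-0.8712, 2.18476, 0.117245)  len=0.1551
  (v5,v8,v9) [+--] → (-0.8712, 2.18476, 0.117245)–(-0.8712, 1.758, 0.61)  len=0.6519
  (v5,v9,v6) [+-+] → (-0.8712, 1.758, 0.61)–(-0.8712, 1.71397, 0.559149)  len=0.0673
  (v6,v9,v10) [+-+] → (-0.8712, 1.71397, 0.559149)–(-0.8712, 1.50897, 0.3224)  len=0.3132
  (v7,v10,v11) [++-] → (-0.8712, 1.50897, -0.3224)–(-0.8712, 1.758, -0.61)  len=0.3804
  (v7,v11,v4) [+-+] → (-0.8712, 1.758, -0.61)–(-0.8712, 1.79054, -0.572433)  len=0.0497
  (v4,v11,v8) [+--] → (-0.8712, 1.79054, -0.572433)–(-0.8712, 2.2863, 0)  len=0.7573
  (v9,v13,v10) [--+] → (-0.8712, 1.07962, 0.0744939)–(-0.8712, 1.50897, 0.3224)  len=0.4958
  (v10,v13,v14) [+--] → (-0.8712, 1.07962, 0.0744939)–(-0.8712, 0.950583, 0)  len=0.1490
  (v10,v14,v11) [+--] → (-0.8712, 0.950583, 0)–(-0.8712, 1.50897, -0.3224)  len=0.6448
  (v14,v17,v18) [--+] → (-0.8712, -1.50897, 0.3224)–(-0.8712, -0.950583, 0)  len=0.6448
  (v14,v18,v15) [-+-] → (-0.8712, -0.950583, 0)–(-0.8712, -1.07962, -0.0744939)  len=0.1490
  (v15,v18,v19) [-+-] → (-0.8712, -1.07962, -0.0744939)–(-0.8712, -1.50897, -0.3224)  len=0.4958
  (v16,v20,v17) [-+-] → (-0.8712, -2.2863, 0)–(-0.8712, -1.79054, 0.572433)  len=0.7573
  (v17,v20,v21) [-++] → (-0.8712, -1.79054, 0.572433)–(-0.8712, -1.758, 0.61)  len=0.0497
  (v17,v21,v18) [-++] → (-0.8712, -1.758, 0.61)–(-0.8712, -1.50897, 0.3224)  len=0.3804
  (v18,v22,v19) [++-] → (-0.8712, -1.71397, -0.559149)–(-0.8712, -1.50897, -0.3224)  len=0.3132
  (v19,v22,v23) [-++] → (-0.8712, -1.71397, -0.559149)–(-0.8712, -1.758, -0.61)  len=0.0673
  (v19,v23,v16) [-+-] → (-0.8712, -1.758, -0.61)–(-0.8712, -2.18476, -0.117245)  len=0.6519
  (v16,v23,v20) [-++] → (-0.8712, -2.18476, -0.117245)–(-0.8712, -2.2863, 0)  len=0.1551

Chained into 2 loop(s):
  loop 1: 10 segments, perimeter = 3.6644
  loop 2: 10 segments, perimeter = 3.6644
Total perimeter = 7.329

loops=2 perimeter=7.329


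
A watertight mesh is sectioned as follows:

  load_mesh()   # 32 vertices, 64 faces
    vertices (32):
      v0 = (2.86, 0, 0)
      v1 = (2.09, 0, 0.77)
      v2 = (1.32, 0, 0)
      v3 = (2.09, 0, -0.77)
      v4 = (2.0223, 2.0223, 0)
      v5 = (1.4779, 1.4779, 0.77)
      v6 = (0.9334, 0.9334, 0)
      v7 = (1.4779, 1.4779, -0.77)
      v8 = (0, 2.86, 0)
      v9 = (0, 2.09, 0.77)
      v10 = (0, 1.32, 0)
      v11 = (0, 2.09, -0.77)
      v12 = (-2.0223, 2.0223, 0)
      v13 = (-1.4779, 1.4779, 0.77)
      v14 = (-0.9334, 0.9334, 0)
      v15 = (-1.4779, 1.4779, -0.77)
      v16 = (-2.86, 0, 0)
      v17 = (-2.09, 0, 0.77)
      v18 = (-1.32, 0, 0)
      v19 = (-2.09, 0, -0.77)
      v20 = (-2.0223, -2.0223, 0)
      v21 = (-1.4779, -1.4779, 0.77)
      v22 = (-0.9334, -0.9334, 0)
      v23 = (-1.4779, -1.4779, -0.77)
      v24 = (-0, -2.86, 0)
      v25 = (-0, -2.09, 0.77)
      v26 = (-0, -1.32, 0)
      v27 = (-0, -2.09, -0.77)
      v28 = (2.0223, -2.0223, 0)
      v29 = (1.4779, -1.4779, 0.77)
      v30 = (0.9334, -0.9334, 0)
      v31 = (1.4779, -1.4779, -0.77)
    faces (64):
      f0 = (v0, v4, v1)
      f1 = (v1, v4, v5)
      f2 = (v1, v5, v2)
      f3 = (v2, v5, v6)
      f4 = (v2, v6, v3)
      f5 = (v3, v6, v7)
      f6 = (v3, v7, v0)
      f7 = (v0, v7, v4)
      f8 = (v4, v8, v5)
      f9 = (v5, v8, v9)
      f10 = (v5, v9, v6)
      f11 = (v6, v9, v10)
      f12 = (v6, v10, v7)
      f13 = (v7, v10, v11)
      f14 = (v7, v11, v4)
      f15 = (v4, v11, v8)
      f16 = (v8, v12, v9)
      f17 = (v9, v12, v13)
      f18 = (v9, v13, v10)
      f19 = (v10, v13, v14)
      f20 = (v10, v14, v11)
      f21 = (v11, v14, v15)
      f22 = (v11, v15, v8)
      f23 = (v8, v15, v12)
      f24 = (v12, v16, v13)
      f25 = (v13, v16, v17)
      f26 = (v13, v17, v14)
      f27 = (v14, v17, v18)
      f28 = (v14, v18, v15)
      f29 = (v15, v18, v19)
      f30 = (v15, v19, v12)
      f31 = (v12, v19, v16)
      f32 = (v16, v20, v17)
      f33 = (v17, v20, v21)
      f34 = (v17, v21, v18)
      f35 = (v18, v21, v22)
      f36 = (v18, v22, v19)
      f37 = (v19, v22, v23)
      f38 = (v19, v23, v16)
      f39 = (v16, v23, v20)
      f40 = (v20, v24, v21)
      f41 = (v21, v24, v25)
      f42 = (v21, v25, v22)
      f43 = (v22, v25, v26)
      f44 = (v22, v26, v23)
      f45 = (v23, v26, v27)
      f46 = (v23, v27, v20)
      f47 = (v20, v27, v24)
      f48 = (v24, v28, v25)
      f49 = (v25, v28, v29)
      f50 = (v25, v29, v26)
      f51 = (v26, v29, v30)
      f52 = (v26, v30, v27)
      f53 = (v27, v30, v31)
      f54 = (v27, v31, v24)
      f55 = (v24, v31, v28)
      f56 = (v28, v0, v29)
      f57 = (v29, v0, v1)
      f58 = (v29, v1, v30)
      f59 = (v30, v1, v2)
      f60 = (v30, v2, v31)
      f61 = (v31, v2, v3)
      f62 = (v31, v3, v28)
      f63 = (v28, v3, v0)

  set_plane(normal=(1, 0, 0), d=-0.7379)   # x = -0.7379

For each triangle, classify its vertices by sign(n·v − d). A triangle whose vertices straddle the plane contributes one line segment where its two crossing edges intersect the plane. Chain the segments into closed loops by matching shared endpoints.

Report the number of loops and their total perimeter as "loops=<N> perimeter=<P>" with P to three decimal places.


loops=2 perimeter=8.711

Straddling triangles (16 of 64):
  (v8,v12,v9) [+-+] → (-0.7379, 2.55434, 0)–(-0.7379, 2.0653, 0.489041)  len=0.6916
  (v9,v12,v13) [+--] → (-0.7379, 2.0653, 0.489041)–(-0.7379, 1.78438, 0.77)  len=0.3973
  (v9,v13,v10) [+-+] → (-0.7379, 1.78438, 0.77)–(-0.7379, 1.39884, 0.384453)  len=0.5452
  (v10,v13,v14) [+--] → (-0.7379, 1.39884, 0.384453)–(-0.7379, 1.01437, 0)  len=0.5437
  (v10,v14,v11) [+-+] → (-0.7379, 1.01437, 0)–(-0.7379, 1.17565, -0.161276)  len=0.2281
  (v11,v14,v15) [+--] → (-0.7379, 1.17565, -0.161276)–(-0.7379, 1.78438, -0.77)  len=0.8609
  (v11,v15,v8) [+-+] → (-0.7379, 1.78438, -0.77)–(-0.7379, 2.16993, -0.384453)  len=0.5452
  (v8,v15,v12) [+--] → (-0.7379, 2.16993, -0.384453)–(-0.7379, 2.55434, 0)  len=0.5437
  (v20,v24,v21) [-+-] → (-0.7379, -2.55434, 0)–(-0.7379, -2.16993, 0.384453)  len=0.5437
  (v21,v24,v25) [-++] → (-0.7379, -2.16993, 0.384453)–(-0.7379, -1.78438, 0.77)  len=0.5452
  (v21,v25,v22) [-+-] → (-0.7379, -1.78438, 0.77)–(-0.7379, -1.17565, 0.161276)  len=0.8609
  (v22,v25,v26) [-++] → (-0.7379, -1.17565, 0.161276)–(-0.7379, -1.01437, 0)  len=0.2281
  (v22,v26,v23) [-+-] → (-0.7379, -1.01437, 0)–(-0.7379, -1.39884, -0.384453)  len=0.5437
  (v23,v26,v27) [-++] → (-0.7379, -1.39884, -0.384453)–(-0.7379, -1.78438, -0.77)  len=0.5452
  (v23,v27,v20) [-+-] → (-0.7379, -1.78438, -0.77)–(-0.7379, -2.0653, -0.489041)  len=0.3973
  (v20,v27,v24) [-++] → (-0.7379, -2.0653, -0.489041)–(-0.7379, -2.55434, 0)  len=0.6916

Chained into 2 loop(s):
  loop 1: 8 segments, perimeter = 4.3557
  loop 2: 8 segments, perimeter = 4.3557
Total perimeter = 8.711


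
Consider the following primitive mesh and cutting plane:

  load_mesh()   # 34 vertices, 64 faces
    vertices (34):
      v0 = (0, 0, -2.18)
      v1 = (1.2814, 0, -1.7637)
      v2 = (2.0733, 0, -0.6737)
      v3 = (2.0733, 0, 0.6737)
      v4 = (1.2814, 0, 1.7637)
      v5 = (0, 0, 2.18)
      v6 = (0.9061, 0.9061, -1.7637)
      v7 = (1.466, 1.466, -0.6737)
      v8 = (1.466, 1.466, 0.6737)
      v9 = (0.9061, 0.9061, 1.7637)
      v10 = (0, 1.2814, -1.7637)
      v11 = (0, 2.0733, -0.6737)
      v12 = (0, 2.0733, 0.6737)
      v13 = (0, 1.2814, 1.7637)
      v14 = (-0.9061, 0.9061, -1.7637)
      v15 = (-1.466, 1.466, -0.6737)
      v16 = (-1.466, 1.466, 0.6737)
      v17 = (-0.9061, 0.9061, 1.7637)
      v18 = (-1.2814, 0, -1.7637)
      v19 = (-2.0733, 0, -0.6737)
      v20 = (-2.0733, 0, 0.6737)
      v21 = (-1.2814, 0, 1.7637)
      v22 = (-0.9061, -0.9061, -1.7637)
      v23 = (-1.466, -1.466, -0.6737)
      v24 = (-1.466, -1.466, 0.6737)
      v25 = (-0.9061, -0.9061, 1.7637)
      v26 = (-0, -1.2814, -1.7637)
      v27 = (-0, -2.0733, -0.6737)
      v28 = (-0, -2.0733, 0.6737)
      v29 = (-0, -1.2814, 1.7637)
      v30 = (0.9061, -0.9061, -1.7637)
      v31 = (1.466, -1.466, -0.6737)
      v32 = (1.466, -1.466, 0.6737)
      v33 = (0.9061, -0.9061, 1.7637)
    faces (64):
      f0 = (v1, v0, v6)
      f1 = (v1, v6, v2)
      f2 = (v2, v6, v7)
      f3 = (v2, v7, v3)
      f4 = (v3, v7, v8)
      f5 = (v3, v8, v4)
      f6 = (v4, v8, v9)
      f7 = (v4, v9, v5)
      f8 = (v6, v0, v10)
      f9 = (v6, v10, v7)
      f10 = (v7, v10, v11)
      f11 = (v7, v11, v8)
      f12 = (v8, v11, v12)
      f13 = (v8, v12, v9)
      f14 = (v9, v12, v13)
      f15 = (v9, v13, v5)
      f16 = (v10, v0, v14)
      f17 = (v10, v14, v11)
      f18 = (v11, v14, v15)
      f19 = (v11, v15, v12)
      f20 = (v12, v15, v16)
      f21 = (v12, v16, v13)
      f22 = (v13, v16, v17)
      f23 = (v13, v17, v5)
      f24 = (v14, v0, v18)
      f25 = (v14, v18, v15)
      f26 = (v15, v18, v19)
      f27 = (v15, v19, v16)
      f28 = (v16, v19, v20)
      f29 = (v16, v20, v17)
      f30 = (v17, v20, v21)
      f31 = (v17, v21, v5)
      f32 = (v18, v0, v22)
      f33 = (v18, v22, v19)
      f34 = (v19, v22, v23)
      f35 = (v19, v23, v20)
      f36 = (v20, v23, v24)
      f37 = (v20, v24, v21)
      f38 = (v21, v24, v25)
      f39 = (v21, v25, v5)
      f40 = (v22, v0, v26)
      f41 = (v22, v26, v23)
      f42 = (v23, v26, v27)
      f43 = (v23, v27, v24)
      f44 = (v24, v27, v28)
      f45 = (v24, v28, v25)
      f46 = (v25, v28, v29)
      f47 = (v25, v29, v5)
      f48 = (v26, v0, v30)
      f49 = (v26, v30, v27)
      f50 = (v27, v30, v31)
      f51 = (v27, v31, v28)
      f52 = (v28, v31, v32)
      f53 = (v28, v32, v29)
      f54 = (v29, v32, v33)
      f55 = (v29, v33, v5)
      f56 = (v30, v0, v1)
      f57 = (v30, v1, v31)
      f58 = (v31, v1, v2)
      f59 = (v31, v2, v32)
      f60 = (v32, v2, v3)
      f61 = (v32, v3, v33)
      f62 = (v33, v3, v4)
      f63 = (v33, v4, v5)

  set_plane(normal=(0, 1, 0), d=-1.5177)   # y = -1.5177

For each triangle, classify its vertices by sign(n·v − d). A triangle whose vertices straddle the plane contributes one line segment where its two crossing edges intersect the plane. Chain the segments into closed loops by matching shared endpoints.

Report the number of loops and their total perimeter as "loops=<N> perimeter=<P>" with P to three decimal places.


Straddling triangles (10 of 64):
  (v23,v26,v27) [++-] → (0, -1.5177, -1.43845)–(-1.3412, -1.5177, -0.6737)  len=1.5439
  (v23,v27,v24) [+-+] → (-1.3412, -1.5177, -0.6737)–(-1.3412, -1.5177, 0.558995)  len=1.2327
  (v24,v27,v28) [+--] → (-1.3412, -1.5177, 0.558995)–(-1.3412, -1.5177, 0.6737)  len=0.1147
  (v24,v28,v25) [+-+] → (-1.3412, -1.5177, 0.6737)–(-0.431314, -1.5177, 1.19255)  len=1.0474
  (v25,v28,v29) [+-+] → (-0.431314, -1.5177, 1.19255)–(0, -1.5177, 1.43845)  len=0.4965
  (v26,v30,v27) [++-] → (0.431314, -1.5177, -1.19255)–(0, -1.5177, -1.43845)  len=0.4965
  (v27,v30,v31) [-++] → (0.431314, -1.5177, -1.19255)–(1.3412, -1.5177, -0.6737)  len=1.0474
  (v27,v31,v28) [-+-] → (1.3412, -1.5177, -0.6737)–(1.3412, -1.5177, -0.558995)  len=0.1147
  (v28,v31,v32) [-++] → (1.3412, -1.5177, -0.558995)–(1.3412, -1.5177, 0.6737)  len=1.2327
  (v28,v32,v29) [-++] → (1.3412, -1.5177, 0.6737)–(0, -1.5177, 1.43845)  len=1.5439

Chained into 1 loop(s):
  loop 1: 10 segments, perimeter = 8.8704
Total perimeter = 8.870

loops=1 perimeter=8.870
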